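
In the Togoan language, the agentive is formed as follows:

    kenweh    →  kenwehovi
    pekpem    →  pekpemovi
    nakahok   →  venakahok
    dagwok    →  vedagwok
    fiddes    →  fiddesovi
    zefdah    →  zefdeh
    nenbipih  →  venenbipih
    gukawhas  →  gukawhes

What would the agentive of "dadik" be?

kenweh and nenbipih both end in -h yet inflect differently (kenwehovi, venenbipih), so the final letter is not what conditions the rule; the last vowel is.
"dadik" has last vowel 'i'. The one such stem in the data (nenbipih → venenbipih) adds the prefix ve-, so the same rule applies.
So dadik → vedadik.

vedadik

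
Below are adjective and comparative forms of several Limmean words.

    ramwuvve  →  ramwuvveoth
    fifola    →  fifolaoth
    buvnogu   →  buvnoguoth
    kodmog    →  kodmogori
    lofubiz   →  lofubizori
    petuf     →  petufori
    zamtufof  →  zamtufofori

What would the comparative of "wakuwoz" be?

"wakuwoz" ends in a consonant. The stems ending in a consonant (kodmog → kodmogori, lofubiz → lofubizori, petuf → petufori) add -ori.
The other pattern: stems ending in a vowel add -oth.
So wakuwoz → wakuwozori.

wakuwozori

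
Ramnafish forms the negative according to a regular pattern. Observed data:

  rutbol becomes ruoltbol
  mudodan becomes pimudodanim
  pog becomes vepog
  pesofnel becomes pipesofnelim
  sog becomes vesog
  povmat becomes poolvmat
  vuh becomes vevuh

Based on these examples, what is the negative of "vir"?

vevir

rutbol and pesofnel both end in -l yet inflect differently (ruoltbol, pipesofnelim), so the final letter is not what conditions the rule; the number of vowels is.
"vir" has 1 vowel. The stems with 1 vowel (sog → vesog, vuh → vevuh, pog → vepog) add the prefix ve-.
So vir → vevir.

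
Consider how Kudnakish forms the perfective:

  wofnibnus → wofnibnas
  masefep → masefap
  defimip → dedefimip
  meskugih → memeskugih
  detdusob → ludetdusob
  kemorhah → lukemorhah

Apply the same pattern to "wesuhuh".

wesuhah

masefep and defimip both end in -p yet inflect differently (masefap, dedefimip), so the final letter is not what conditions the rule; the last vowel is.
"wesuhuh" has last vowel 'u'. The one such stem in the data (wofnibnus → wofnibnas) changes the last vowel to 'a' (as does masefep), so the same rule applies.
The other patterns: stems whose last vowel is 'i' repeat the first consonant+vowel as a prefix; stems whose last vowel is 'a' or 'o' add the prefix lu-.
So wesuhuh → wesuhah.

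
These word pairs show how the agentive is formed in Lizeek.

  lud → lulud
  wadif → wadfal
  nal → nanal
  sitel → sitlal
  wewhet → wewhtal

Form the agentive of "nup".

nunup

nal and sitel both end in -l yet inflect differently (nanal, sitlal), so the final letter is not what conditions the rule; the number of vowels is.
"nup" has 1 vowel. The stems with 1 vowel (nal → nanal, lud → lulud) repeat the first consonant+vowel as a prefix.
So nup → nunup.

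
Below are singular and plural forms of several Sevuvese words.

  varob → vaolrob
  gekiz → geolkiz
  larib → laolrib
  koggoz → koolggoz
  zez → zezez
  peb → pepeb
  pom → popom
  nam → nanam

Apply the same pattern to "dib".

didib

gekiz and zez both end in -z yet inflect differently (geolkiz, zezez), so the final letter is not what conditions the rule; the number of vowels is.
"dib" has 1 vowel. The stems with 1 vowel (zez → zezez, peb → pepeb, pom → popom) repeat the first consonant+vowel as a prefix.
The other pattern: stems with 2 vowels insert -ol- after the first vowel.
So dib → didib.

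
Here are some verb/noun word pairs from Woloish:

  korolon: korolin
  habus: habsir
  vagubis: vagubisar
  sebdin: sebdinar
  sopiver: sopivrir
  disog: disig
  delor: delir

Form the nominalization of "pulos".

pulis

sopiver and delor both end in -r yet inflect differently (sopivrir, delir), so the final letter is not what conditions the rule; the last vowel is.
"pulos" has last vowel 'o'. The stems whose last vowel is 'o' (disog → disig, korolon → korolin, delor → delir) change the last vowel to 'i'.
The other patterns: stems whose last vowel is 'e' or 'u' delete the last vowel and add -ir; stems whose last vowel is 'i' add -ar.
So pulos → pulis.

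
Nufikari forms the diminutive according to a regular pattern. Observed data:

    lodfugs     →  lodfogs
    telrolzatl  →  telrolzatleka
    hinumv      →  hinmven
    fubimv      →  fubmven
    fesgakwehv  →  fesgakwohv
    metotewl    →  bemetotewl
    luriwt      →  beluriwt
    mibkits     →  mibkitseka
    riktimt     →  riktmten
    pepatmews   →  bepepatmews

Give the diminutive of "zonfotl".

"zonfotl" has second-to-last letter 't'. The stems whose second-to-last letter is 't' (mibkits → mibkitseka, telrolzatl → telrolzatleka) add -eka.
The other patterns: stems whose second-to-last letter is 'm' delete the last vowel and add -en; stems whose second-to-last letter is 'w' add the prefix be-; stems whose second-to-last letter is 'g' or 'h' change the last vowel to 'o'.
So zonfotl → zonfotleka.

zonfotleka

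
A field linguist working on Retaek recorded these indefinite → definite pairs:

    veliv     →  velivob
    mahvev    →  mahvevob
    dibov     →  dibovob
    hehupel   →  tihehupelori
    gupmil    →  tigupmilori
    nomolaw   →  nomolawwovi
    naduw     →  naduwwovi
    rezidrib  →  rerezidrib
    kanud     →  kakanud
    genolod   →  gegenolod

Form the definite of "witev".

mahvev and hehupel both have last vowel 'e' yet inflect differently (mahvevob, tihehupelori), so the last vowel is not what conditions the rule; the final letter is.
"witev" ends in -v. The stems ending in -v (veliv → velivob, mahvev → mahvevob, dibov → dibovob) add -ob.
The other patterns: stems ending in -l add ti- … -ori around the stem; stems ending in -w double the final consonant and add -ovi; stems ending in -b or -d repeat the first consonant+vowel as a prefix.
So witev → witevob.

witevob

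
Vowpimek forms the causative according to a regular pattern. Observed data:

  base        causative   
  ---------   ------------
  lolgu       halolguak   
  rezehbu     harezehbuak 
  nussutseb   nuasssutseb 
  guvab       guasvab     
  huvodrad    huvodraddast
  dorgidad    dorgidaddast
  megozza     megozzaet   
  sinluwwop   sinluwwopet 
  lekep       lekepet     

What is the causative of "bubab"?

buasbab

guvab and huvodrad both have last vowel 'a' yet inflect differently (guasvab, huvodraddast), so the last vowel is not what conditions the rule; the final letter is.
"bubab" ends in -b. The stems ending in -b (nussutseb → nuasssutseb, guvab → guasvab) insert -as- after the first vowel.
So bubab → buasbab.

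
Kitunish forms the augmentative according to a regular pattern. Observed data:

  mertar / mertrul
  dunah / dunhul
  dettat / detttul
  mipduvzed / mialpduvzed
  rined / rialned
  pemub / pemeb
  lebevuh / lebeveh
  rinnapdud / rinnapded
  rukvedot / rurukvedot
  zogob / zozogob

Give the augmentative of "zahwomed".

zaalhwomed

"zahwomed" has last vowel 'e'. The stems whose last vowel is 'e' (mipduvzed → mialpduvzed, rined → rialned) insert -al- after the first vowel.
The other patterns: stems whose last vowel is 'a' delete the last vowel and add -ul; stems whose last vowel is 'u' change the last vowel to 'e'; stems whose last vowel is 'o' repeat the first consonant+vowel as a prefix.
So zahwomed → zaalhwomed.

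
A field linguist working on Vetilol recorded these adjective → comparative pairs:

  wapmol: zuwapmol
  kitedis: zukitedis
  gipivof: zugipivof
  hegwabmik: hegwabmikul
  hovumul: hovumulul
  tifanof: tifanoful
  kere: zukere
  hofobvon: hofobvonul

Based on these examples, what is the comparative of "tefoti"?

tefotiul

hovumul and wapmol both end in -l yet inflect differently (hovumulul, zuwapmol), so the final letter is not what conditions the rule; the first letter is.
"tefoti" begins with t-. The one such stem in the data (tifanof → tifanoful) adds -ul, so the same rule applies.
The other pattern: stems beginning with g-, k- or w- add the prefix zu-.
So tefoti → tefotiul.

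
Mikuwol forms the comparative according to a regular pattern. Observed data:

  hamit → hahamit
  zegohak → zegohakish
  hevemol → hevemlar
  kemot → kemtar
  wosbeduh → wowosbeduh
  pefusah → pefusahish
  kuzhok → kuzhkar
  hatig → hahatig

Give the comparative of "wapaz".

"wapaz" has last vowel 'a'. The stems whose last vowel is 'a' (zegohak → zegohakish, pefusah → pefusahish) add -ish.
The other patterns: stems whose last vowel is 'o' delete the last vowel and add -ar; stems whose last vowel is 'i' or 'u' repeat the first consonant+vowel as a prefix.
So wapaz → wapazish.

wapazish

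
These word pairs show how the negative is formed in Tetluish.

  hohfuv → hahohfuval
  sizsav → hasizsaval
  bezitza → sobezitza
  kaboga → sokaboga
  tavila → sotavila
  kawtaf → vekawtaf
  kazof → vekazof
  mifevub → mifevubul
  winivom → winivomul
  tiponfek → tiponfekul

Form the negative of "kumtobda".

sokumtobda

sizsav and bezitza both have last vowel 'a' yet inflect differently (hasizsaval, sobezitza), so the last vowel is not what conditions the rule; the final letter is.
"kumtobda" ends in -a. The stems ending in -a (bezitza → sobezitza, kaboga → sokaboga, tavila → sotavila) add the prefix so-.
The other patterns: stems ending in -v add ha- … -al around the stem; stems ending in -f add the prefix ve-; stems ending in -b, -k or -m add -ul.
So kumtobda → sokumtobda.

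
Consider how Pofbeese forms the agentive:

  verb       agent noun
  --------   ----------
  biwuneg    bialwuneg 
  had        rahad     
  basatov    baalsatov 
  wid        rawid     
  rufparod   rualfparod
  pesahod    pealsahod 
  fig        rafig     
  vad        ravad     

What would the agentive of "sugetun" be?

sualgetun

fig and biwuneg both end in -g yet inflect differently (rafig, bialwuneg), so the final letter is not what conditions the rule; the number of vowels is.
"sugetun" has 3 vowels. The stems with 3 vowels (biwuneg → bialwuneg, rufparod → rualfparod, basatov → baalsatov) insert -al- after the first vowel.
So sugetun → sualgetun.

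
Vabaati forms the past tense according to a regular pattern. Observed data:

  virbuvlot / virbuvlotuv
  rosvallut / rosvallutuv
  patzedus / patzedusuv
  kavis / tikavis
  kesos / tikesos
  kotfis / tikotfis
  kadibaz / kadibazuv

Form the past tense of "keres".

tikeres

patzedus and kotfis both end in -s yet inflect differently (patzedusuv, tikotfis), so the final letter is not what conditions the rule; the number of vowels is.
"keres" has 2 vowels. The stems with 2 vowels (kotfis → tikotfis, kesos → tikesos, kavis → tikavis) add the prefix ti-.
The other pattern: stems with 3 vowels add -uv.
So keres → tikeres.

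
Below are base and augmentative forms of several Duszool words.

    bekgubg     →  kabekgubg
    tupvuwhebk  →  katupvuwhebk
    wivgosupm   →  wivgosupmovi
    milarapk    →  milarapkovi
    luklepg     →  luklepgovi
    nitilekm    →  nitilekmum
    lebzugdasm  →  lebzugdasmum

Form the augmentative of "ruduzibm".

tupvuwhebk and milarapk both end in -k yet inflect differently (katupvuwhebk, milarapkovi), so the final letter is not what conditions the rule; the second-to-last letter is.
"ruduzibm" has second-to-last letter 'b'. The stems whose second-to-last letter is 'b' (bekgubg → kabekgubg, tupvuwhebk → katupvuwhebk) add the prefix ka-.
The other patterns: stems whose second-to-last letter is 'p' add -ovi; stems whose second-to-last letter is 'k' or 's' add -um.
So ruduzibm → karuduzibm.

karuduzibm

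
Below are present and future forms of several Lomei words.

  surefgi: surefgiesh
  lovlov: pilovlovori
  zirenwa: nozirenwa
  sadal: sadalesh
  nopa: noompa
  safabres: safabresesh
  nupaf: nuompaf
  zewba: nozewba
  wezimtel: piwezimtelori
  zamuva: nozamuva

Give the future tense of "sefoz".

"sefoz" begins with s-. The stems beginning with s- (safabres → safabresesh, sadal → sadalesh, surefgi → surefgiesh) add -esh.
The other patterns: stems beginning with z- add the prefix no-; stems beginning with n- insert -om- after the first vowel; stems beginning with l- or w- add pi- … -ori around the stem.
So sefoz → sefozesh.

sefozesh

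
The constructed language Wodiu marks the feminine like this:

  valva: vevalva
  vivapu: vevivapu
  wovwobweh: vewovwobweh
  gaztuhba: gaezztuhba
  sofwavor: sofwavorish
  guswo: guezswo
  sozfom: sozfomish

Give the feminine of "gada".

gaezda

"gada" begins with g-. The stems beginning with g- (gaztuhba → gaezztuhba, guswo → guezswo) insert -ez- after the first vowel.
So gada → gaezda.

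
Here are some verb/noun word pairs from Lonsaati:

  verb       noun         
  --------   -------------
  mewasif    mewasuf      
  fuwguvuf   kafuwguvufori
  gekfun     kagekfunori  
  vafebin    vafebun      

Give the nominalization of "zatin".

"zatin" has last vowel 'i'. The stems whose last vowel is 'i' (vafebin → vafebun, mewasif → mewasuf) change the last vowel to 'u'.
So zatin → zatun.

zatun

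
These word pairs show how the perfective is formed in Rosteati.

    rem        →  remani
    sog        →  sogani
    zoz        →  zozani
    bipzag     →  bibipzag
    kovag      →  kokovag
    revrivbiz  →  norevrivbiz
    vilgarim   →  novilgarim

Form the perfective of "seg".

sog and bipzag both end in -g yet inflect differently (sogani, bibipzag), so the final letter is not what conditions the rule; the number of vowels is.
"seg" has 1 vowel. The stems with 1 vowel (rem → remani, sog → sogani, zoz → zozani) add -ani.
So seg → segani.

segani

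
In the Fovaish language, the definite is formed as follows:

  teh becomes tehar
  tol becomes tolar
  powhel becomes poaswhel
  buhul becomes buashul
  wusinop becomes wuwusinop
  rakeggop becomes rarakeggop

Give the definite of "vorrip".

tol and powhel both end in -l yet inflect differently (tolar, poaswhel), so the final letter is not what conditions the rule; the number of vowels is.
"vorrip" has 2 vowels. The stems with 2 vowels (powhel → poaswhel, buhul → buashul) insert -as- after the first vowel.
The other patterns: stems with 1 vowel add -ar; stems with 3 vowels repeat the first consonant+vowel as a prefix.
So vorrip → voasrrip.

voasrrip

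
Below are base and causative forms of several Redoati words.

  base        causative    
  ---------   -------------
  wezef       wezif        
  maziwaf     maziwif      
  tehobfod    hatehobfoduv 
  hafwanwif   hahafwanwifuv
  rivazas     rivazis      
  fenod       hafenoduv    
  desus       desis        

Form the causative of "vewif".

havewifuv

hafwanwif and maziwaf both end in -f yet inflect differently (hahafwanwifuv, maziwif), so the final letter is not what conditions the rule; the last vowel is.
"vewif" has last vowel 'i'. The one such stem in the data (hafwanwif → hahafwanwifuv) adds ha- … -uv around the stem, so the same rule applies.
So vewif → havewifuv.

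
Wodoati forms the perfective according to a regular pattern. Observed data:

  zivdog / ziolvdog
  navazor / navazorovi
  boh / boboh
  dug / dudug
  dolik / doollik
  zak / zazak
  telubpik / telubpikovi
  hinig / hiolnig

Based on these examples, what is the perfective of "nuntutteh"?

dug and zivdog both end in -g yet inflect differently (dudug, ziolvdog), so the final letter is not what conditions the rule; the number of vowels is.
"nuntutteh" has 3 vowels. The stems with 3 vowels (navazor → navazorovi, telubpik → telubpikovi) add -ovi.
The other patterns: stems with 1 vowel repeat the first consonant+vowel as a prefix; stems with 2 vowels insert -ol- after the first vowel.
So nuntutteh → nuntuttehovi.

nuntuttehovi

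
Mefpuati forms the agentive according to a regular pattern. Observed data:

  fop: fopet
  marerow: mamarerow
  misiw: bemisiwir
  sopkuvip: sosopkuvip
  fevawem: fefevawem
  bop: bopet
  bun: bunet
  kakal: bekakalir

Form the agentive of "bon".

bonet

bop and sopkuvip both end in -p yet inflect differently (bopet, sosopkuvip), so the final letter is not what conditions the rule; the number of vowels is.
"bon" has 1 vowel. The stems with 1 vowel (bop → bopet, fop → fopet, bun → bunet) add -et.
So bon → bonet.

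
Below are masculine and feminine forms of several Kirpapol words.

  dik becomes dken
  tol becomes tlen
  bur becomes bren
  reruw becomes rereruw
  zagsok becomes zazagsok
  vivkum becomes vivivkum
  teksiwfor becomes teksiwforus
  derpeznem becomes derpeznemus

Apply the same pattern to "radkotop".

"radkotop" has 3 vowels. The stems with 3 vowels (teksiwfor → teksiwforus, derpeznem → derpeznemus) add -us.
The other patterns: stems with 1 vowel delete the last vowel and add -en; stems with 2 vowels repeat the first consonant+vowel as a prefix.
So radkotop → radkotopus.

radkotopus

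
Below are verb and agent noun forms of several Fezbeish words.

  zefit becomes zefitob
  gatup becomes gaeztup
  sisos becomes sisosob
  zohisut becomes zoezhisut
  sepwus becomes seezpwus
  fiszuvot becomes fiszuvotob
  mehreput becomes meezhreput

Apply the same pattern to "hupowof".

hupowofob

sepwus and sisos both end in -s yet inflect differently (seezpwus, sisosob), so the final letter is not what conditions the rule; the last vowel is.
"hupowof" has last vowel 'o'. The stems whose last vowel is 'o' (sisos → sisosob, fiszuvot → fiszuvotob) add -ob.
The other pattern: stems whose last vowel is 'u' insert -ez- after the first vowel.
So hupowof → hupowofob.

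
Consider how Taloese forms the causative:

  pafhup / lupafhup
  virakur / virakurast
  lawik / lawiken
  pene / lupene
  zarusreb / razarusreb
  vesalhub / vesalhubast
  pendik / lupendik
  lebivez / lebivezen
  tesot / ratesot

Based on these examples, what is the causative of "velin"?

velinast

lawik and pendik both end in -k yet inflect differently (lawiken, lupendik), so the final letter is not what conditions the rule; the first letter is.
"velin" begins with v-. The stems beginning with v- (virakur → virakurast, vesalhub → vesalhubast) add -ast.
So velin → velinast.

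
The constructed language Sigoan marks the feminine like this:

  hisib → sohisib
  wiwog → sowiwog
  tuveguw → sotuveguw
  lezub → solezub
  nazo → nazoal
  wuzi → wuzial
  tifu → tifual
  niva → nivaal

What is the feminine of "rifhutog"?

wiwog and nazo both have last vowel 'o' yet inflect differently (sowiwog, nazoal), so the last vowel is not what conditions the rule; whether the stem ends in a vowel or a consonant is.
"rifhutog" ends in a consonant. The stems ending in a consonant (hisib → sohisib, wiwog → sowiwog, tuveguw → sotuveguw) add the prefix so-.
So rifhutog → sorifhutog.

sorifhutog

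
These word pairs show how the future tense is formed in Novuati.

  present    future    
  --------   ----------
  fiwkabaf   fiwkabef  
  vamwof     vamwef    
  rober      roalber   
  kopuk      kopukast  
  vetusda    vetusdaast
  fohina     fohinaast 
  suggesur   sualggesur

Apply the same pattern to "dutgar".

fiwkabaf and fohina both have last vowel 'a' yet inflect differently (fiwkabef, fohinaast), so the last vowel is not what conditions the rule; the final letter is.
"dutgar" ends in -r. The stems ending in -r (suggesur → sualggesur, rober → roalber) insert -al- after the first vowel.
The other patterns: stems ending in -f change the last vowel to 'e'; stems ending in -a or -k add -ast.
So dutgar → dualtgar.

dualtgar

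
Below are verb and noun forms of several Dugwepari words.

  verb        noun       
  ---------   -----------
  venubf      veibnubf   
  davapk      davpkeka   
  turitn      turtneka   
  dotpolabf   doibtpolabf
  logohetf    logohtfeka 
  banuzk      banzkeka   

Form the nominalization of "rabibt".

raibbibt

dotpolabf and logohetf both end in -f yet inflect differently (doibtpolabf, logohtfeka), so the final letter is not what conditions the rule; the second-to-last letter is.
"rabibt" has second-to-last letter 'b'. The stems whose second-to-last letter is 'b' (dotpolabf → doibtpolabf, venubf → veibnubf) insert -ib- after the first vowel.
So rabibt → raibbibt.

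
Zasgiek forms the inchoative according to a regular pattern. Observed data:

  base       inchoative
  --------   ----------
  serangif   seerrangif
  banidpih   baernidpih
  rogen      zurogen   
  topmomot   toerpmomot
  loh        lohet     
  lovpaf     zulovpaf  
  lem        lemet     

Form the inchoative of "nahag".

zunahag

loh and banidpih both end in -h yet inflect differently (lohet, baernidpih), so the final letter is not what conditions the rule; the number of vowels is.
"nahag" has 2 vowels. The stems with 2 vowels (rogen → zurogen, lovpaf → zulovpaf) add the prefix zu-.
The other patterns: stems with 1 vowel add -et; stems with 3 vowels insert -er- after the first vowel.
So nahag → zunahag.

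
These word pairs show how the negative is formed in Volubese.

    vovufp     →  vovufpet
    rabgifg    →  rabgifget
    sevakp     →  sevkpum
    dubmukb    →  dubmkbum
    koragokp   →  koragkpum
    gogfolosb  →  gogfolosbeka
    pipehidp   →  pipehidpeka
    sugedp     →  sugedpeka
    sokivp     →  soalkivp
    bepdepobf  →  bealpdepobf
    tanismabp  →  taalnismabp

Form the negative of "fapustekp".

fapustkpum

vovufp and sevakp both end in -p yet inflect differently (vovufpet, sevkpum), so the final letter is not what conditions the rule; the second-to-last letter is.
"fapustekp" has second-to-last letter 'k'. The stems whose second-to-last letter is 'k' (sevakp → sevkpum, dubmukb → dubmkbum, koragokp → koragkpum) delete the last vowel and add -um.
The other patterns: stems whose second-to-last letter is 'f' add -et; stems whose second-to-last letter is 'd' or 's' add -eka; stems whose second-to-last letter is 'b' or 'v' insert -al- after the first vowel.
So fapustekp → fapustkpum.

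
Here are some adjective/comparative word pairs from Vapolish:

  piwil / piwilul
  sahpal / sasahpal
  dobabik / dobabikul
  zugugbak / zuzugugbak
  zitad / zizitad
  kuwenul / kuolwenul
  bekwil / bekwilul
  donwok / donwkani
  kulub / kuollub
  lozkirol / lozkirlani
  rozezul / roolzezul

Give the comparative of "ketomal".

"ketomal" has last vowel 'a'. The stems whose last vowel is 'a' (zugugbak → zuzugugbak, sahpal → sasahpal, zitad → zizitad) repeat the first consonant+vowel as a prefix.
So ketomal → keketomal.

keketomal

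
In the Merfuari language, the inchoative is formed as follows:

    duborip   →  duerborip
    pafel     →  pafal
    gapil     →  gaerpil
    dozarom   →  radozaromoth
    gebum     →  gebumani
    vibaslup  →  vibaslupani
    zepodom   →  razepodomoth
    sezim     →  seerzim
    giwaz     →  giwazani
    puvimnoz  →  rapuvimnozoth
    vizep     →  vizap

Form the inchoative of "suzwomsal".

duborip and vizep both end in -p yet inflect differently (duerborip, vizap), so the final letter is not what conditions the rule; the last vowel is.
"suzwomsal" has last vowel 'a'. The one such stem in the data (giwaz → giwazani) adds -ani, so the same rule applies.
So suzwomsal → suzwomsalani.

suzwomsalani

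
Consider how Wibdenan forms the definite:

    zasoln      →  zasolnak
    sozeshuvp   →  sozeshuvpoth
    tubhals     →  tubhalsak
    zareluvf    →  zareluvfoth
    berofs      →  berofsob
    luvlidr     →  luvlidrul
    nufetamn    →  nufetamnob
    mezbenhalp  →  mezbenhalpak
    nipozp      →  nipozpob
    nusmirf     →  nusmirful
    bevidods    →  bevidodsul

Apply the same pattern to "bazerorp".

mezbenhalp and sozeshuvp both end in -p yet inflect differently (mezbenhalpak, sozeshuvpoth), so the final letter is not what conditions the rule; the second-to-last letter is.
"bazerorp" has second-to-last letter 'r'. The one such stem in the data (nusmirf → nusmirful) adds -ul, so the same rule applies.
The other patterns: stems whose second-to-last letter is 'l' add -ak; stems whose second-to-last letter is 'v' add -oth; stems whose second-to-last letter is 'f', 'm' or 'z' add -ob.
So bazerorp → bazerorpul.

bazerorpul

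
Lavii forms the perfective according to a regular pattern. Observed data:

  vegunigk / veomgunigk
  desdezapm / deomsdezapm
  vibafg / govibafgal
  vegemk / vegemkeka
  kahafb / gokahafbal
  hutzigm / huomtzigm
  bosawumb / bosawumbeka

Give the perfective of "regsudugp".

"regsudugp" has second-to-last letter 'g'. The stems whose second-to-last letter is 'g' (vegunigk → veomgunigk, hutzigm → huomtzigm) insert -om- after the first vowel.
So regsudugp → reomgsudugp.

reomgsudugp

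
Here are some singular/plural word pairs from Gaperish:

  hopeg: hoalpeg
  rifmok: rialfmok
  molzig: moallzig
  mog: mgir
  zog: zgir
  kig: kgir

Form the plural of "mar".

mrir

hopeg and mog both end in -g yet inflect differently (hoalpeg, mgir), so the final letter is not what conditions the rule; the number of vowels is.
"mar" has 1 vowel. The stems with 1 vowel (mog → mgir, zog → zgir, kig → kgir) delete the last vowel and add -ir.
So mar → mrir.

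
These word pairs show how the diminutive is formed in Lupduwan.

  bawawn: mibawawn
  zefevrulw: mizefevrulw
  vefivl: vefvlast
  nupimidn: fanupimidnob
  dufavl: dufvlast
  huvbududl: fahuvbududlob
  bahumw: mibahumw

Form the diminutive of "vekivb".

vekvbast

huvbududl and dufavl both end in -l yet inflect differently (fahuvbududlob, dufvlast), so the final letter is not what conditions the rule; the second-to-last letter is.
"vekivb" has second-to-last letter 'v'. The stems whose second-to-last letter is 'v' (dufavl → dufvlast, vefivl → vefvlast) delete the last vowel and add -ast.
So vekivb → vekvbast.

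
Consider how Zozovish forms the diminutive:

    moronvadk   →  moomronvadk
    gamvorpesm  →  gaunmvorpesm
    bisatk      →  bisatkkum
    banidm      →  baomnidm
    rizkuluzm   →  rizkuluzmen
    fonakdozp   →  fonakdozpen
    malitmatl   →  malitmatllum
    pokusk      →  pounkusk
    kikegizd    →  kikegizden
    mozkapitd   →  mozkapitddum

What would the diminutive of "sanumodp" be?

saomnumodp

"sanumodp" has second-to-last letter 'd'. The stems whose second-to-last letter is 'd' (moronvadk → moomronvadk, banidm → baomnidm) insert -om- after the first vowel.
So sanumodp → saomnumodp.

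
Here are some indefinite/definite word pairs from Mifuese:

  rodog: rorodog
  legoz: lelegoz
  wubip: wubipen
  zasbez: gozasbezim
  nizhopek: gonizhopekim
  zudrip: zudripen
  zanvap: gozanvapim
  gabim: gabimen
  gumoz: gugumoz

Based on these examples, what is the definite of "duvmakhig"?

duvmakhigen

zanvap and wubip both end in -p yet inflect differently (gozanvapim, wubipen), so the final letter is not what conditions the rule; the last vowel is.
"duvmakhig" has last vowel 'i'. The stems whose last vowel is 'i' (wubip → wubipen, gabim → gabimen, zudrip → zudripen) add -en.
The other patterns: stems whose last vowel is 'a' or 'e' add go- … -im around the stem; stems whose last vowel is 'o' repeat the first consonant+vowel as a prefix.
So duvmakhig → duvmakhigen.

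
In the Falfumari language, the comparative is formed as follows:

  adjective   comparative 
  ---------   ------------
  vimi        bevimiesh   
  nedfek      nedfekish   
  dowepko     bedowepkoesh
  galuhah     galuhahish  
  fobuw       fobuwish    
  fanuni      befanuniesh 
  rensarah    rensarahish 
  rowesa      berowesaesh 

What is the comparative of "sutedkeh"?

sutedkehish

"sutedkeh" ends in a consonant. The stems ending in a consonant (nedfek → nedfekish, galuhah → galuhahish, rensarah → rensarahish) add -ish.
So sutedkeh → sutedkehish.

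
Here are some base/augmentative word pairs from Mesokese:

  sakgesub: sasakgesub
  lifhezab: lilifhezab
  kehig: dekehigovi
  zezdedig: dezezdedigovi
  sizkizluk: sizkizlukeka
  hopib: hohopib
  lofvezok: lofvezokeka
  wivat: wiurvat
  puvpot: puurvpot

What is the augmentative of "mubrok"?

"mubrok" ends in -k. The stems ending in -k (lofvezok → lofvezokeka, sizkizluk → sizkizlukeka) add -eka.
So mubrok → mubrokeka.

mubrokeka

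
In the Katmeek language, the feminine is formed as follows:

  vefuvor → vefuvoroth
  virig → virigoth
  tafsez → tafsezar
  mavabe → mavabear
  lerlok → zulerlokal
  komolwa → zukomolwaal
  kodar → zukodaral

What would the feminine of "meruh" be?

meruhar

vefuvor and kodar both end in -r yet inflect differently (vefuvoroth, zukodaral), so the final letter is not what conditions the rule; the first letter is.
"meruh" begins with m-. The one such stem in the data (mavabe → mavabear) adds -ar, so the same rule applies.
So meruh → meruhar.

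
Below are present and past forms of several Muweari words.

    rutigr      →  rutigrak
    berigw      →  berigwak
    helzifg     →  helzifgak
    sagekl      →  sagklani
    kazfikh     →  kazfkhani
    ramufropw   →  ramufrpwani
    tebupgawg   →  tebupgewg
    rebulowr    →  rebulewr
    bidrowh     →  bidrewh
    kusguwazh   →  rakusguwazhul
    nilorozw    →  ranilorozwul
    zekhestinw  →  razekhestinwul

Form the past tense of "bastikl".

berigw and ramufropw both end in -w yet inflect differently (berigwak, ramufrpwani), so the final letter is not what conditions the rule; the second-to-last letter is.
"bastikl" has second-to-last letter 'k'. The stems whose second-to-last letter is 'k' (sagekl → sagklani, kazfikh → kazfkhani) delete the last vowel and add -ani.
So bastikl → bastklani.

bastklani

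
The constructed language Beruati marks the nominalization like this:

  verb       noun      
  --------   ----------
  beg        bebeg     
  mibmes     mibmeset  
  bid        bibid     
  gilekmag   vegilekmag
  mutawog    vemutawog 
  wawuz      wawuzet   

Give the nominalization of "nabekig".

venabekig

beg and mutawog both end in -g yet inflect differently (bebeg, vemutawog), so the final letter is not what conditions the rule; the number of vowels is.
"nabekig" has 3 vowels. The stems with 3 vowels (mutawog → vemutawog, gilekmag → vegilekmag) add the prefix ve-.
The other patterns: stems with 1 vowel repeat the first consonant+vowel as a prefix; stems with 2 vowels add -et.
So nabekig → venabekig.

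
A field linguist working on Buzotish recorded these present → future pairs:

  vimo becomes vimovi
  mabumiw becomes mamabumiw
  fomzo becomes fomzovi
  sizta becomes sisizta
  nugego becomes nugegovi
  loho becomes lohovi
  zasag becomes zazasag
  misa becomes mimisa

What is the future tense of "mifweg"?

mimifweg

fomzo and zasag both have 2 vowels yet inflect differently (fomzovi, zazasag), so the number of vowels is not what conditions the rule; the final letter is.
"mifweg" ends in -g. The one such stem in the data (zasag → zazasag) repeats the first consonant+vowel as a prefix (as do sizta, mabumiw), so the same rule applies.
So mifweg → mimifweg.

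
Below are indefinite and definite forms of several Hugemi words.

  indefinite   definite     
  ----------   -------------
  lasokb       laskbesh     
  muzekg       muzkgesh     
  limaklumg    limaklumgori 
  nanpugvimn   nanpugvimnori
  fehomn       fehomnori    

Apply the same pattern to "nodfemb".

"nodfemb" has second-to-last letter 'm'. The stems whose second-to-last letter is 'm' (limaklumg → limaklumgori, nanpugvimn → nanpugvimnori, fehomn → fehomnori) add -ori.
So nodfemb → nodfembori.

nodfembori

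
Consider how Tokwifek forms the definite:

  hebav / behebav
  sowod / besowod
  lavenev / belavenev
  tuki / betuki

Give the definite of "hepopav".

behepopav

Every pair shown (hebav → behebav, sowod → besowod, lavenev → belavenev, …) follows the same rule: add the prefix be-.
So hepopav → behepopav.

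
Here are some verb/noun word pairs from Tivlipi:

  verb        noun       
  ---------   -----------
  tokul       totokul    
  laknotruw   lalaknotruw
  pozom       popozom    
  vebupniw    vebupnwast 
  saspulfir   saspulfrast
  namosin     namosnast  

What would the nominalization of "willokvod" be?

"willokvod" has last vowel 'o'. The one such stem in the data (pozom → popozom) repeats the first consonant+vowel as a prefix (as do laknotruw, tokul), so the same rule applies.
The other pattern: stems whose last vowel is 'i' delete the last vowel and add -ast.
So willokvod → wiwillokvod.

wiwillokvod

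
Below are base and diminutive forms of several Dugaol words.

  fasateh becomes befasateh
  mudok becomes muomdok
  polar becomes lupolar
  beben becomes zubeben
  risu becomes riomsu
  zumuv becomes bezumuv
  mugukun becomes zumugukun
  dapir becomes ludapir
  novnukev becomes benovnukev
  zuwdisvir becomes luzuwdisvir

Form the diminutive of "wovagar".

luwovagar

fasateh and beben both have last vowel 'e' yet inflect differently (befasateh, zubeben), so the last vowel is not what conditions the rule; the final letter is.
"wovagar" ends in -r. The stems ending in -r (dapir → ludapir, zuwdisvir → luzuwdisvir, polar → lupolar) add the prefix lu-.
The other patterns: stems ending in -h or -v add the prefix be-; stems ending in -n add the prefix zu-; stems ending in -k or -u insert -om- after the first vowel.
So wovagar → luwovagar.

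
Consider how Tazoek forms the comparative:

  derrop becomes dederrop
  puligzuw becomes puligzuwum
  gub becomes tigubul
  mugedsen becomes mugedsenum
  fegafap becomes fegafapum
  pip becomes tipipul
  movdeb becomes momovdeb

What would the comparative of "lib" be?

pip and derrop both end in -p yet inflect differently (tipipul, dederrop), so the final letter is not what conditions the rule; the number of vowels is.
"lib" has 1 vowel. The stems with 1 vowel (gub → tigubul, pip → tipipul) add ti- … -ul around the stem.
The other patterns: stems with 2 vowels repeat the first consonant+vowel as a prefix; stems with 3 vowels add -um.
So lib → tilibul.

tilibul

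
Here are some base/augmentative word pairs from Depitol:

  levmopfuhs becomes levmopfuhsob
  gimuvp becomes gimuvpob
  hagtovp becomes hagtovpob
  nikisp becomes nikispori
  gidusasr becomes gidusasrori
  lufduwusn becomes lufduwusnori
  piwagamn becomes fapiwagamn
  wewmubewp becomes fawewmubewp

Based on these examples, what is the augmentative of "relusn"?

"relusn" has second-to-last letter 's'. The stems whose second-to-last letter is 's' (nikisp → nikispori, gidusasr → gidusasrori, lufduwusn → lufduwusnori) add -ori.
The other patterns: stems whose second-to-last letter is 'h' or 'v' add -ob; stems whose second-to-last letter is 'm' or 'w' add the prefix fa-.
So relusn → relusnori.

relusnori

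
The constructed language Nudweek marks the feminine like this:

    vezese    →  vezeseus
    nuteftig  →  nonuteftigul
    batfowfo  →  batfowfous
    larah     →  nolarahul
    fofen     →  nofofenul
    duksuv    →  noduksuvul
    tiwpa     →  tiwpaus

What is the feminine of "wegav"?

"wegav" ends in a consonant. The stems ending in a consonant (duksuv → noduksuvul, fofen → nofofenul, nuteftig → nonuteftigul) add no- … -ul around the stem.
The other pattern: stems ending in a vowel add -us.
So wegav → nowegavul.

nowegavul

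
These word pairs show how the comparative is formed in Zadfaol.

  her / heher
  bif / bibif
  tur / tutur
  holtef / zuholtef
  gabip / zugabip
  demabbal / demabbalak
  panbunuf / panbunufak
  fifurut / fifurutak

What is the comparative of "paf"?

papaf

bif and holtef both end in -f yet inflect differently (bibif, zuholtef), so the final letter is not what conditions the rule; the number of vowels is.
"paf" has 1 vowel. The stems with 1 vowel (her → heher, bif → bibif, tur → tutur) repeat the first consonant+vowel as a prefix.
The other patterns: stems with 2 vowels add the prefix zu-; stems with 3 vowels add -ak.
So paf → papaf.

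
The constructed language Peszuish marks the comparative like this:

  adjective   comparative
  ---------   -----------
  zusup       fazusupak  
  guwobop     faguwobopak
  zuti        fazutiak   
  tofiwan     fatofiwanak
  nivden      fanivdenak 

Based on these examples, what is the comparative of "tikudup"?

Every pair shown (zusup → fazusupak, guwobop → faguwobopak, zuti → fazutiak, …) follows the same rule: add fa- … -ak around the stem.
So tikudup → fatikudupak.

fatikudupak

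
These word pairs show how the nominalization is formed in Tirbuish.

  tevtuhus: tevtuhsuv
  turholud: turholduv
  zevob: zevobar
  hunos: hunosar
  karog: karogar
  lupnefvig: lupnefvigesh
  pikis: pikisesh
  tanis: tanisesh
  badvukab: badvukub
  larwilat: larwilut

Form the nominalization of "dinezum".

tevtuhus and hunos both end in -s yet inflect differently (tevtuhsuv, hunosar), so the final letter is not what conditions the rule; the last vowel is.
"dinezum" has last vowel 'u'. The stems whose last vowel is 'u' (tevtuhus → tevtuhsuv, turholud → turholduv) delete the last vowel and add -uv.
The other patterns: stems whose last vowel is 'o' add -ar; stems whose last vowel is 'i' add -esh; stems whose last vowel is 'a' change the last vowel to 'u'.
So dinezum → dinezmuv.

dinezmuv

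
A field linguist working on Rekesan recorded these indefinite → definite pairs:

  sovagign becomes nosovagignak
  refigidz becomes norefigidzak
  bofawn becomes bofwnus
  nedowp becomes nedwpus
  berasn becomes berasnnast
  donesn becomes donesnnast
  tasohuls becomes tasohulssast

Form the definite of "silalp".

sovagign and bofawn both end in -n yet inflect differently (nosovagignak, bofwnus), so the final letter is not what conditions the rule; the second-to-last letter is.
"silalp" has second-to-last letter 'l'. The one such stem in the data (tasohuls → tasohulssast) doubles the final consonant and adds -ast (as do berasn, donesn), so the same rule applies.
The other patterns: stems whose second-to-last letter is 'd' or 'g' add no- … -ak around the stem; stems whose second-to-last letter is 'w' delete the last vowel and add -us.
So silalp → silalppast.

silalppast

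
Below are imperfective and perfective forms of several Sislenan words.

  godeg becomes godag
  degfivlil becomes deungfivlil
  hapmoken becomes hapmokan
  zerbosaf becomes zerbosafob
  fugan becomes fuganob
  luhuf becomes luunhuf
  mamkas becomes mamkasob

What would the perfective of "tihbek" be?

tihbak

"tihbek" has last vowel 'e'. The stems whose last vowel is 'e' (hapmoken → hapmokan, godeg → godag) change the last vowel to 'a'.
So tihbek → tihbak.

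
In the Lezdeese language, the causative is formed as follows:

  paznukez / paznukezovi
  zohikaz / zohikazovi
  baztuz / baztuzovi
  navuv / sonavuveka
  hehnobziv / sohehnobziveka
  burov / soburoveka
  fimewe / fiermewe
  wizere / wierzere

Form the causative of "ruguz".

ruguzovi

baztuz and navuv both have last vowel 'u' yet inflect differently (baztuzovi, sonavuveka), so the last vowel is not what conditions the rule; the final letter is.
"ruguz" ends in -z. The stems ending in -z (paznukez → paznukezovi, zohikaz → zohikazovi, baztuz → baztuzovi) add -ovi.
The other patterns: stems ending in -v add so- … -eka around the stem; stems ending in -e insert -er- after the first vowel.
So ruguz → ruguzovi.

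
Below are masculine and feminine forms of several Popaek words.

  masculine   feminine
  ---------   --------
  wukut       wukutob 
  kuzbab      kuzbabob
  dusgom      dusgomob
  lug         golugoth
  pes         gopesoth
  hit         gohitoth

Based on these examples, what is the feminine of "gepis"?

gepisob

wukut and hit both end in -t yet inflect differently (wukutob, gohitoth), so the final letter is not what conditions the rule; the number of vowels is.
"gepis" has 2 vowels. The stems with 2 vowels (wukut → wukutob, kuzbab → kuzbabob, dusgom → dusgomob) add -ob.
The other pattern: stems with 1 vowel add go- … -oth around the stem.
So gepis → gepisob.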